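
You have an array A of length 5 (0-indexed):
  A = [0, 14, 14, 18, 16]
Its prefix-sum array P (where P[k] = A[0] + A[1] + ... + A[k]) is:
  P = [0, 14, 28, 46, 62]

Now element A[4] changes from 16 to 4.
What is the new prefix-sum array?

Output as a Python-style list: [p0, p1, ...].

Answer: [0, 14, 28, 46, 50]

Derivation:
Change: A[4] 16 -> 4, delta = -12
P[k] for k < 4: unchanged (A[4] not included)
P[k] for k >= 4: shift by delta = -12
  P[0] = 0 + 0 = 0
  P[1] = 14 + 0 = 14
  P[2] = 28 + 0 = 28
  P[3] = 46 + 0 = 46
  P[4] = 62 + -12 = 50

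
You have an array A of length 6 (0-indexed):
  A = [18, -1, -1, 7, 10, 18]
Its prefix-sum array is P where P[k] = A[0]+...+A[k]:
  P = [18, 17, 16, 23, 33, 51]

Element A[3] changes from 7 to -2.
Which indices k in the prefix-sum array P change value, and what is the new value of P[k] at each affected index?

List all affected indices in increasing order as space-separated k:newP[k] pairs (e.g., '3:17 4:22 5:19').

P[k] = A[0] + ... + A[k]
P[k] includes A[3] iff k >= 3
Affected indices: 3, 4, ..., 5; delta = -9
  P[3]: 23 + -9 = 14
  P[4]: 33 + -9 = 24
  P[5]: 51 + -9 = 42

Answer: 3:14 4:24 5:42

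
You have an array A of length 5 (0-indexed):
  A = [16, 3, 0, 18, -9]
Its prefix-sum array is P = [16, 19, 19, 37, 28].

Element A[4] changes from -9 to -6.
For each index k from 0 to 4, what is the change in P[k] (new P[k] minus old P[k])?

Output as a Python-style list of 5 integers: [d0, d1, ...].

Element change: A[4] -9 -> -6, delta = 3
For k < 4: P[k] unchanged, delta_P[k] = 0
For k >= 4: P[k] shifts by exactly 3
Delta array: [0, 0, 0, 0, 3]

Answer: [0, 0, 0, 0, 3]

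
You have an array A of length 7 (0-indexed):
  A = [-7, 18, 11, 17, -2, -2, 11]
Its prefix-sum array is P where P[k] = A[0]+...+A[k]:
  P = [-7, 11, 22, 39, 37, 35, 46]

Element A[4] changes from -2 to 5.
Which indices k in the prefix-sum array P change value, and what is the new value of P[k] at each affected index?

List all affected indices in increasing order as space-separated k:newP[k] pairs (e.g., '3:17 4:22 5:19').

P[k] = A[0] + ... + A[k]
P[k] includes A[4] iff k >= 4
Affected indices: 4, 5, ..., 6; delta = 7
  P[4]: 37 + 7 = 44
  P[5]: 35 + 7 = 42
  P[6]: 46 + 7 = 53

Answer: 4:44 5:42 6:53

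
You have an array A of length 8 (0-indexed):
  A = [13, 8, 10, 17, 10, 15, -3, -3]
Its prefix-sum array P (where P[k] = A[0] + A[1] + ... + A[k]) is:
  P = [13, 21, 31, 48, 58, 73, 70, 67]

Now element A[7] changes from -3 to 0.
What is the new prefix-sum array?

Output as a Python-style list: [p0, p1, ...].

Answer: [13, 21, 31, 48, 58, 73, 70, 70]

Derivation:
Change: A[7] -3 -> 0, delta = 3
P[k] for k < 7: unchanged (A[7] not included)
P[k] for k >= 7: shift by delta = 3
  P[0] = 13 + 0 = 13
  P[1] = 21 + 0 = 21
  P[2] = 31 + 0 = 31
  P[3] = 48 + 0 = 48
  P[4] = 58 + 0 = 58
  P[5] = 73 + 0 = 73
  P[6] = 70 + 0 = 70
  P[7] = 67 + 3 = 70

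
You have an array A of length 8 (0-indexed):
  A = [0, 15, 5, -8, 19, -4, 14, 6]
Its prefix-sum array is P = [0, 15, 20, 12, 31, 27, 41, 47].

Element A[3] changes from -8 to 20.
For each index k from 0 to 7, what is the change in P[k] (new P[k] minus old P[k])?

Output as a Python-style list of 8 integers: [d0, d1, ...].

Element change: A[3] -8 -> 20, delta = 28
For k < 3: P[k] unchanged, delta_P[k] = 0
For k >= 3: P[k] shifts by exactly 28
Delta array: [0, 0, 0, 28, 28, 28, 28, 28]

Answer: [0, 0, 0, 28, 28, 28, 28, 28]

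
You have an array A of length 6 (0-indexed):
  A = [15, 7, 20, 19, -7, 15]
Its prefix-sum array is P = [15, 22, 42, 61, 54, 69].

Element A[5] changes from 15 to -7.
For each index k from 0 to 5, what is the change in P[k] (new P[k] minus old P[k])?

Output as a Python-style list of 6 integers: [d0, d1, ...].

Element change: A[5] 15 -> -7, delta = -22
For k < 5: P[k] unchanged, delta_P[k] = 0
For k >= 5: P[k] shifts by exactly -22
Delta array: [0, 0, 0, 0, 0, -22]

Answer: [0, 0, 0, 0, 0, -22]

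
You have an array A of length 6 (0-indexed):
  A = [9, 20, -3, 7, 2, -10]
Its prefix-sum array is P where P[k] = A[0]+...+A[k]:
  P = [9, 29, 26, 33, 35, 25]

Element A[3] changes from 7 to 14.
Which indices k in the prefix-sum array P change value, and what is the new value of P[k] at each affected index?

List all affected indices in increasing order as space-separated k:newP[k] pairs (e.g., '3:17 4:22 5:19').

Answer: 3:40 4:42 5:32

Derivation:
P[k] = A[0] + ... + A[k]
P[k] includes A[3] iff k >= 3
Affected indices: 3, 4, ..., 5; delta = 7
  P[3]: 33 + 7 = 40
  P[4]: 35 + 7 = 42
  P[5]: 25 + 7 = 32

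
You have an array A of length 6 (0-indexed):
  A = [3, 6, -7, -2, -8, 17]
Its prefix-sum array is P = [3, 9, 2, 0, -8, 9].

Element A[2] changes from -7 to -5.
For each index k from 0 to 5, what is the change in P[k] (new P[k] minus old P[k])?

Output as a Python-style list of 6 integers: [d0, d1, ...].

Answer: [0, 0, 2, 2, 2, 2]

Derivation:
Element change: A[2] -7 -> -5, delta = 2
For k < 2: P[k] unchanged, delta_P[k] = 0
For k >= 2: P[k] shifts by exactly 2
Delta array: [0, 0, 2, 2, 2, 2]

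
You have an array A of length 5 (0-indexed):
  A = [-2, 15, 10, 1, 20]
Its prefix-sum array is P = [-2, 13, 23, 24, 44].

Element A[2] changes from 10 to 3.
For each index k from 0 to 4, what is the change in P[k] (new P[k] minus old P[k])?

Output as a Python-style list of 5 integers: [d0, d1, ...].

Element change: A[2] 10 -> 3, delta = -7
For k < 2: P[k] unchanged, delta_P[k] = 0
For k >= 2: P[k] shifts by exactly -7
Delta array: [0, 0, -7, -7, -7]

Answer: [0, 0, -7, -7, -7]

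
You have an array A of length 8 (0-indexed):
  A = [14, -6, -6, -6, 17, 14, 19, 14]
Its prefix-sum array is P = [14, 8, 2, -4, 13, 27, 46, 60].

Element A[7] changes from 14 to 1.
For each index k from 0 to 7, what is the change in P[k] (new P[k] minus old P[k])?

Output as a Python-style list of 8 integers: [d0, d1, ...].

Element change: A[7] 14 -> 1, delta = -13
For k < 7: P[k] unchanged, delta_P[k] = 0
For k >= 7: P[k] shifts by exactly -13
Delta array: [0, 0, 0, 0, 0, 0, 0, -13]

Answer: [0, 0, 0, 0, 0, 0, 0, -13]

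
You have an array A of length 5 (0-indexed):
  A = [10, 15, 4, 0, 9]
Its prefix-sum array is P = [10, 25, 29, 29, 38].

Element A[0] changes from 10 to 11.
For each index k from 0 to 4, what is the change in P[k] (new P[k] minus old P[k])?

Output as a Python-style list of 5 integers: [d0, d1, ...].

Answer: [1, 1, 1, 1, 1]

Derivation:
Element change: A[0] 10 -> 11, delta = 1
For k < 0: P[k] unchanged, delta_P[k] = 0
For k >= 0: P[k] shifts by exactly 1
Delta array: [1, 1, 1, 1, 1]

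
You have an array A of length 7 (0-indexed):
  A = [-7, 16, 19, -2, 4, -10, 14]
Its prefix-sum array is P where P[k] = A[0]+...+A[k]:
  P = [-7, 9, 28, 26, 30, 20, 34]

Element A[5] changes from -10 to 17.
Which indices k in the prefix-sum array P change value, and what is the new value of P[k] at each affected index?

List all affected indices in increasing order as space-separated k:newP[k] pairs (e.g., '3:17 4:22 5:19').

P[k] = A[0] + ... + A[k]
P[k] includes A[5] iff k >= 5
Affected indices: 5, 6, ..., 6; delta = 27
  P[5]: 20 + 27 = 47
  P[6]: 34 + 27 = 61

Answer: 5:47 6:61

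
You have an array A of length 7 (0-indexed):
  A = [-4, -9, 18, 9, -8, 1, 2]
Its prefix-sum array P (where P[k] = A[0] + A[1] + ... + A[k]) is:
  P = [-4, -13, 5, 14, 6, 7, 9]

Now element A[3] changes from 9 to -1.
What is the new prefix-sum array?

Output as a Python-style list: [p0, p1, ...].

Change: A[3] 9 -> -1, delta = -10
P[k] for k < 3: unchanged (A[3] not included)
P[k] for k >= 3: shift by delta = -10
  P[0] = -4 + 0 = -4
  P[1] = -13 + 0 = -13
  P[2] = 5 + 0 = 5
  P[3] = 14 + -10 = 4
  P[4] = 6 + -10 = -4
  P[5] = 7 + -10 = -3
  P[6] = 9 + -10 = -1

Answer: [-4, -13, 5, 4, -4, -3, -1]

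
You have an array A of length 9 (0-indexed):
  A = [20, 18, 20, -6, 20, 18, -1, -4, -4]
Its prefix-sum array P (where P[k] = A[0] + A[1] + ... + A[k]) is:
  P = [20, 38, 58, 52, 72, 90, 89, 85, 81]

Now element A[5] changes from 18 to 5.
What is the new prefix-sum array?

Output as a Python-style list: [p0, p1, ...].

Answer: [20, 38, 58, 52, 72, 77, 76, 72, 68]

Derivation:
Change: A[5] 18 -> 5, delta = -13
P[k] for k < 5: unchanged (A[5] not included)
P[k] for k >= 5: shift by delta = -13
  P[0] = 20 + 0 = 20
  P[1] = 38 + 0 = 38
  P[2] = 58 + 0 = 58
  P[3] = 52 + 0 = 52
  P[4] = 72 + 0 = 72
  P[5] = 90 + -13 = 77
  P[6] = 89 + -13 = 76
  P[7] = 85 + -13 = 72
  P[8] = 81 + -13 = 68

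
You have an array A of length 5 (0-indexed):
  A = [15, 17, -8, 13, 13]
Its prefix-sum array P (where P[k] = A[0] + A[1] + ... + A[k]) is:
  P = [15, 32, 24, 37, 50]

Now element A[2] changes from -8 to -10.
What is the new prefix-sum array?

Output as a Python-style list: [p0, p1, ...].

Change: A[2] -8 -> -10, delta = -2
P[k] for k < 2: unchanged (A[2] not included)
P[k] for k >= 2: shift by delta = -2
  P[0] = 15 + 0 = 15
  P[1] = 32 + 0 = 32
  P[2] = 24 + -2 = 22
  P[3] = 37 + -2 = 35
  P[4] = 50 + -2 = 48

Answer: [15, 32, 22, 35, 48]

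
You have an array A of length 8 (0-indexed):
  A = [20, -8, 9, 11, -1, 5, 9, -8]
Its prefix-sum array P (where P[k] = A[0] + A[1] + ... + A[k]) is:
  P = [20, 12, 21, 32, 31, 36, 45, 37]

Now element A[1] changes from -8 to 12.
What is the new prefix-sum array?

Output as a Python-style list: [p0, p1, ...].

Answer: [20, 32, 41, 52, 51, 56, 65, 57]

Derivation:
Change: A[1] -8 -> 12, delta = 20
P[k] for k < 1: unchanged (A[1] not included)
P[k] for k >= 1: shift by delta = 20
  P[0] = 20 + 0 = 20
  P[1] = 12 + 20 = 32
  P[2] = 21 + 20 = 41
  P[3] = 32 + 20 = 52
  P[4] = 31 + 20 = 51
  P[5] = 36 + 20 = 56
  P[6] = 45 + 20 = 65
  P[7] = 37 + 20 = 57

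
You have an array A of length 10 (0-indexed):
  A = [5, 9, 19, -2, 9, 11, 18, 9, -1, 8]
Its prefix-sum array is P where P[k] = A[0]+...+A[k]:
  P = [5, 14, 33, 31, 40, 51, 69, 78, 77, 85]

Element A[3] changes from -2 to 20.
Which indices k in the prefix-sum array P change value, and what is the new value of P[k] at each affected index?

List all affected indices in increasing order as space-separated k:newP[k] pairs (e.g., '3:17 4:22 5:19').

Answer: 3:53 4:62 5:73 6:91 7:100 8:99 9:107

Derivation:
P[k] = A[0] + ... + A[k]
P[k] includes A[3] iff k >= 3
Affected indices: 3, 4, ..., 9; delta = 22
  P[3]: 31 + 22 = 53
  P[4]: 40 + 22 = 62
  P[5]: 51 + 22 = 73
  P[6]: 69 + 22 = 91
  P[7]: 78 + 22 = 100
  P[8]: 77 + 22 = 99
  P[9]: 85 + 22 = 107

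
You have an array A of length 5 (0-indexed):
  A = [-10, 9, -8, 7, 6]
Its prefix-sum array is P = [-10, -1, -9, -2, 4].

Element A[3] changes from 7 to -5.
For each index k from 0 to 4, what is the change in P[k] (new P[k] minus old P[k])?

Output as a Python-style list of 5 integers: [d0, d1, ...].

Element change: A[3] 7 -> -5, delta = -12
For k < 3: P[k] unchanged, delta_P[k] = 0
For k >= 3: P[k] shifts by exactly -12
Delta array: [0, 0, 0, -12, -12]

Answer: [0, 0, 0, -12, -12]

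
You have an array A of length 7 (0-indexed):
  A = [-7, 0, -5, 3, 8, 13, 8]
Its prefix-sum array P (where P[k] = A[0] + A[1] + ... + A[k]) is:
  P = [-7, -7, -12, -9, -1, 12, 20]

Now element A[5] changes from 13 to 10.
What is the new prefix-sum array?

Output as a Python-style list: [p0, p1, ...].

Change: A[5] 13 -> 10, delta = -3
P[k] for k < 5: unchanged (A[5] not included)
P[k] for k >= 5: shift by delta = -3
  P[0] = -7 + 0 = -7
  P[1] = -7 + 0 = -7
  P[2] = -12 + 0 = -12
  P[3] = -9 + 0 = -9
  P[4] = -1 + 0 = -1
  P[5] = 12 + -3 = 9
  P[6] = 20 + -3 = 17

Answer: [-7, -7, -12, -9, -1, 9, 17]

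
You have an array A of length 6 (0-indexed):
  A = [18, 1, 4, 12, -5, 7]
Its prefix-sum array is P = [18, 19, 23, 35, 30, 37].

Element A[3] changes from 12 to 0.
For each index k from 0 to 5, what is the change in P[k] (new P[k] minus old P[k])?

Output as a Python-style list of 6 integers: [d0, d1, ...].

Element change: A[3] 12 -> 0, delta = -12
For k < 3: P[k] unchanged, delta_P[k] = 0
For k >= 3: P[k] shifts by exactly -12
Delta array: [0, 0, 0, -12, -12, -12]

Answer: [0, 0, 0, -12, -12, -12]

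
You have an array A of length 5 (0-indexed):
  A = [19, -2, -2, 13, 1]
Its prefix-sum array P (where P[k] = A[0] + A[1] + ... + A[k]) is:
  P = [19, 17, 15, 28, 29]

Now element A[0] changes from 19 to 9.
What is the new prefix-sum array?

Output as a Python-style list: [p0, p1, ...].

Answer: [9, 7, 5, 18, 19]

Derivation:
Change: A[0] 19 -> 9, delta = -10
P[k] for k < 0: unchanged (A[0] not included)
P[k] for k >= 0: shift by delta = -10
  P[0] = 19 + -10 = 9
  P[1] = 17 + -10 = 7
  P[2] = 15 + -10 = 5
  P[3] = 28 + -10 = 18
  P[4] = 29 + -10 = 19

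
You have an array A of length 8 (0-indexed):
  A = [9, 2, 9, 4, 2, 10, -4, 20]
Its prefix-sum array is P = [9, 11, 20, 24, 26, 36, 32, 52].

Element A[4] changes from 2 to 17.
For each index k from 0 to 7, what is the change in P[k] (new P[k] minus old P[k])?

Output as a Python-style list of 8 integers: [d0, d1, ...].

Answer: [0, 0, 0, 0, 15, 15, 15, 15]

Derivation:
Element change: A[4] 2 -> 17, delta = 15
For k < 4: P[k] unchanged, delta_P[k] = 0
For k >= 4: P[k] shifts by exactly 15
Delta array: [0, 0, 0, 0, 15, 15, 15, 15]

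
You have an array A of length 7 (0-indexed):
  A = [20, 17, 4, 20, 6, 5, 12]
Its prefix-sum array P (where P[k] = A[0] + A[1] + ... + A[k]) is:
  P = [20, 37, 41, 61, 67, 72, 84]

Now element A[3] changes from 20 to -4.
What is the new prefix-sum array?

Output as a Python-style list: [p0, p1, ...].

Change: A[3] 20 -> -4, delta = -24
P[k] for k < 3: unchanged (A[3] not included)
P[k] for k >= 3: shift by delta = -24
  P[0] = 20 + 0 = 20
  P[1] = 37 + 0 = 37
  P[2] = 41 + 0 = 41
  P[3] = 61 + -24 = 37
  P[4] = 67 + -24 = 43
  P[5] = 72 + -24 = 48
  P[6] = 84 + -24 = 60

Answer: [20, 37, 41, 37, 43, 48, 60]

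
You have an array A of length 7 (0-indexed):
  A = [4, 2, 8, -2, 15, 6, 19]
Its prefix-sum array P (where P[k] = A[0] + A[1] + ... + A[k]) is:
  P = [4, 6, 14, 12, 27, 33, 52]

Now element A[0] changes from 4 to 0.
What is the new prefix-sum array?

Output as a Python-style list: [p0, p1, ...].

Answer: [0, 2, 10, 8, 23, 29, 48]

Derivation:
Change: A[0] 4 -> 0, delta = -4
P[k] for k < 0: unchanged (A[0] not included)
P[k] for k >= 0: shift by delta = -4
  P[0] = 4 + -4 = 0
  P[1] = 6 + -4 = 2
  P[2] = 14 + -4 = 10
  P[3] = 12 + -4 = 8
  P[4] = 27 + -4 = 23
  P[5] = 33 + -4 = 29
  P[6] = 52 + -4 = 48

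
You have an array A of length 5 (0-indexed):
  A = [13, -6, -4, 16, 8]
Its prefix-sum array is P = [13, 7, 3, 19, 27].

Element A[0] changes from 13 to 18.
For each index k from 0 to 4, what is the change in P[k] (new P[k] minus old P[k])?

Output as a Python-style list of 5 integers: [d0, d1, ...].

Element change: A[0] 13 -> 18, delta = 5
For k < 0: P[k] unchanged, delta_P[k] = 0
For k >= 0: P[k] shifts by exactly 5
Delta array: [5, 5, 5, 5, 5]

Answer: [5, 5, 5, 5, 5]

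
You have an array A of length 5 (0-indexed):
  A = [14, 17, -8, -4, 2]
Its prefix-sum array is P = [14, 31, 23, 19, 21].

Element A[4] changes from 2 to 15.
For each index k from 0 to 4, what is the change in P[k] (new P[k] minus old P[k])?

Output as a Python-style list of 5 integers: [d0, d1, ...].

Answer: [0, 0, 0, 0, 13]

Derivation:
Element change: A[4] 2 -> 15, delta = 13
For k < 4: P[k] unchanged, delta_P[k] = 0
For k >= 4: P[k] shifts by exactly 13
Delta array: [0, 0, 0, 0, 13]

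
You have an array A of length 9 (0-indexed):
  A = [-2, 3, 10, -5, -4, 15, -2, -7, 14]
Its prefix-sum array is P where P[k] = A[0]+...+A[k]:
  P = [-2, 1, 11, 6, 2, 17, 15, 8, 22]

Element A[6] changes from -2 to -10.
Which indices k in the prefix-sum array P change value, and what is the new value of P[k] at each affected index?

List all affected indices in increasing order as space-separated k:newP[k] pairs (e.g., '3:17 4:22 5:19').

Answer: 6:7 7:0 8:14

Derivation:
P[k] = A[0] + ... + A[k]
P[k] includes A[6] iff k >= 6
Affected indices: 6, 7, ..., 8; delta = -8
  P[6]: 15 + -8 = 7
  P[7]: 8 + -8 = 0
  P[8]: 22 + -8 = 14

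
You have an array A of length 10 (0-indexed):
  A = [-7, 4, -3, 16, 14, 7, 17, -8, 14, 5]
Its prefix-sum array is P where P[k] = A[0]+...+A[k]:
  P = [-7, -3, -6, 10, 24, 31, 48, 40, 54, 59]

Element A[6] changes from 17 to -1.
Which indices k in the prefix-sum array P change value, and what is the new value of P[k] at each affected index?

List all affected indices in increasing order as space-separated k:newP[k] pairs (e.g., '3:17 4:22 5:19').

P[k] = A[0] + ... + A[k]
P[k] includes A[6] iff k >= 6
Affected indices: 6, 7, ..., 9; delta = -18
  P[6]: 48 + -18 = 30
  P[7]: 40 + -18 = 22
  P[8]: 54 + -18 = 36
  P[9]: 59 + -18 = 41

Answer: 6:30 7:22 8:36 9:41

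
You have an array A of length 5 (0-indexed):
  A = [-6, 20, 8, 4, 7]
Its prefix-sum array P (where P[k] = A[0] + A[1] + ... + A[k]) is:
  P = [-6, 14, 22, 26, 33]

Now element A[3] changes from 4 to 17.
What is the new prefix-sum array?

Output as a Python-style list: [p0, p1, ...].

Change: A[3] 4 -> 17, delta = 13
P[k] for k < 3: unchanged (A[3] not included)
P[k] for k >= 3: shift by delta = 13
  P[0] = -6 + 0 = -6
  P[1] = 14 + 0 = 14
  P[2] = 22 + 0 = 22
  P[3] = 26 + 13 = 39
  P[4] = 33 + 13 = 46

Answer: [-6, 14, 22, 39, 46]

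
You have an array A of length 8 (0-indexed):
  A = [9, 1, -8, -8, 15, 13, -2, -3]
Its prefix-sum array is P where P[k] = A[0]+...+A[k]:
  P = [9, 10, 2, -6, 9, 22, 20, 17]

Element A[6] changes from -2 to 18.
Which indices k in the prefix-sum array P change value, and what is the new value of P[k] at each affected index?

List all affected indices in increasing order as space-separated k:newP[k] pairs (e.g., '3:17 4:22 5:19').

P[k] = A[0] + ... + A[k]
P[k] includes A[6] iff k >= 6
Affected indices: 6, 7, ..., 7; delta = 20
  P[6]: 20 + 20 = 40
  P[7]: 17 + 20 = 37

Answer: 6:40 7:37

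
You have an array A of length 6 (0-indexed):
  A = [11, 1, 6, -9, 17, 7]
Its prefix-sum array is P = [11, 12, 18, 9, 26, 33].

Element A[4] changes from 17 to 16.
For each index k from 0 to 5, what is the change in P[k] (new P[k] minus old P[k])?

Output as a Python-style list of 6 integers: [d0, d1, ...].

Answer: [0, 0, 0, 0, -1, -1]

Derivation:
Element change: A[4] 17 -> 16, delta = -1
For k < 4: P[k] unchanged, delta_P[k] = 0
For k >= 4: P[k] shifts by exactly -1
Delta array: [0, 0, 0, 0, -1, -1]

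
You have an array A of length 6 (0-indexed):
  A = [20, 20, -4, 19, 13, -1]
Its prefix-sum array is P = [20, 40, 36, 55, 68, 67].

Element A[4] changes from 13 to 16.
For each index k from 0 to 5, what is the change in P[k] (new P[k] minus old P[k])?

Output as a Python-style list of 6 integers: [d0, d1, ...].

Answer: [0, 0, 0, 0, 3, 3]

Derivation:
Element change: A[4] 13 -> 16, delta = 3
For k < 4: P[k] unchanged, delta_P[k] = 0
For k >= 4: P[k] shifts by exactly 3
Delta array: [0, 0, 0, 0, 3, 3]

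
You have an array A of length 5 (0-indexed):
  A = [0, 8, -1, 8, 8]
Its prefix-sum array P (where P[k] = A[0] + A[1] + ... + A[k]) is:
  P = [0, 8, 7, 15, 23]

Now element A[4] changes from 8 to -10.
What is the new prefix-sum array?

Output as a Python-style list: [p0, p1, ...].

Answer: [0, 8, 7, 15, 5]

Derivation:
Change: A[4] 8 -> -10, delta = -18
P[k] for k < 4: unchanged (A[4] not included)
P[k] for k >= 4: shift by delta = -18
  P[0] = 0 + 0 = 0
  P[1] = 8 + 0 = 8
  P[2] = 7 + 0 = 7
  P[3] = 15 + 0 = 15
  P[4] = 23 + -18 = 5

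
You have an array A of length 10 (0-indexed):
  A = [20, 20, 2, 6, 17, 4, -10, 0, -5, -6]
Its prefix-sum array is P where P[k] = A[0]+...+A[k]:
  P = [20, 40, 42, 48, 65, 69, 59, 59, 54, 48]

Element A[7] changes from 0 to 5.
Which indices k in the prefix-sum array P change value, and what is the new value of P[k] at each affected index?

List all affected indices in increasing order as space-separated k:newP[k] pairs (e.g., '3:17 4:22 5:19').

P[k] = A[0] + ... + A[k]
P[k] includes A[7] iff k >= 7
Affected indices: 7, 8, ..., 9; delta = 5
  P[7]: 59 + 5 = 64
  P[8]: 54 + 5 = 59
  P[9]: 48 + 5 = 53

Answer: 7:64 8:59 9:53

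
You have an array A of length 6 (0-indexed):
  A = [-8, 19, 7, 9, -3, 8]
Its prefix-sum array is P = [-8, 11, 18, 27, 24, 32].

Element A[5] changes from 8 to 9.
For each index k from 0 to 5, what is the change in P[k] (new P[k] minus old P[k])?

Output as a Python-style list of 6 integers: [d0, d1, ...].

Answer: [0, 0, 0, 0, 0, 1]

Derivation:
Element change: A[5] 8 -> 9, delta = 1
For k < 5: P[k] unchanged, delta_P[k] = 0
For k >= 5: P[k] shifts by exactly 1
Delta array: [0, 0, 0, 0, 0, 1]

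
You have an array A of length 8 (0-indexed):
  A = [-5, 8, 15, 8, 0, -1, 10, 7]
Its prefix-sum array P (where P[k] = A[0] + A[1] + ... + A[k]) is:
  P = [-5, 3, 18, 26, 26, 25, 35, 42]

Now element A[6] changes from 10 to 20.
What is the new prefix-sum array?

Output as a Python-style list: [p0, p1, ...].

Change: A[6] 10 -> 20, delta = 10
P[k] for k < 6: unchanged (A[6] not included)
P[k] for k >= 6: shift by delta = 10
  P[0] = -5 + 0 = -5
  P[1] = 3 + 0 = 3
  P[2] = 18 + 0 = 18
  P[3] = 26 + 0 = 26
  P[4] = 26 + 0 = 26
  P[5] = 25 + 0 = 25
  P[6] = 35 + 10 = 45
  P[7] = 42 + 10 = 52

Answer: [-5, 3, 18, 26, 26, 25, 45, 52]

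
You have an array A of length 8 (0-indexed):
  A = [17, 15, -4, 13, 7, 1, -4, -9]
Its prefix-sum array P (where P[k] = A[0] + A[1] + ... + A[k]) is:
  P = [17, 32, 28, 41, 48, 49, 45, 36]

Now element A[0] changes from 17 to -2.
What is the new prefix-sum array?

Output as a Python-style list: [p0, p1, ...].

Answer: [-2, 13, 9, 22, 29, 30, 26, 17]

Derivation:
Change: A[0] 17 -> -2, delta = -19
P[k] for k < 0: unchanged (A[0] not included)
P[k] for k >= 0: shift by delta = -19
  P[0] = 17 + -19 = -2
  P[1] = 32 + -19 = 13
  P[2] = 28 + -19 = 9
  P[3] = 41 + -19 = 22
  P[4] = 48 + -19 = 29
  P[5] = 49 + -19 = 30
  P[6] = 45 + -19 = 26
  P[7] = 36 + -19 = 17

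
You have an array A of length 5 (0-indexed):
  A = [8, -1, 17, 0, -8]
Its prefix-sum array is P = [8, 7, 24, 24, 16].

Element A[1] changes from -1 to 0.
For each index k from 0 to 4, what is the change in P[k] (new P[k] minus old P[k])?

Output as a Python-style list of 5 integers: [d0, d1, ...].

Element change: A[1] -1 -> 0, delta = 1
For k < 1: P[k] unchanged, delta_P[k] = 0
For k >= 1: P[k] shifts by exactly 1
Delta array: [0, 1, 1, 1, 1]

Answer: [0, 1, 1, 1, 1]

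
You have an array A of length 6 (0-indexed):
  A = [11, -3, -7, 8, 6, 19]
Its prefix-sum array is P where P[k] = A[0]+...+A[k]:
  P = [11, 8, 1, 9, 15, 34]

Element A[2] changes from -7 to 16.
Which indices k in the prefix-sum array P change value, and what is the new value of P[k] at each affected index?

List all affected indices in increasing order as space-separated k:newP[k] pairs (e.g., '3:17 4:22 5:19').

Answer: 2:24 3:32 4:38 5:57

Derivation:
P[k] = A[0] + ... + A[k]
P[k] includes A[2] iff k >= 2
Affected indices: 2, 3, ..., 5; delta = 23
  P[2]: 1 + 23 = 24
  P[3]: 9 + 23 = 32
  P[4]: 15 + 23 = 38
  P[5]: 34 + 23 = 57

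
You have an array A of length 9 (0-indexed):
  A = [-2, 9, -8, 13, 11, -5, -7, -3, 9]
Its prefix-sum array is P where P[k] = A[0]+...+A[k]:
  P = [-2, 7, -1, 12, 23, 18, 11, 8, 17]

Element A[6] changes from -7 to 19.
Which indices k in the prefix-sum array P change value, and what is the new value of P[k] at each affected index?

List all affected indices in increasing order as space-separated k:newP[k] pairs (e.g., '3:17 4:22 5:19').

P[k] = A[0] + ... + A[k]
P[k] includes A[6] iff k >= 6
Affected indices: 6, 7, ..., 8; delta = 26
  P[6]: 11 + 26 = 37
  P[7]: 8 + 26 = 34
  P[8]: 17 + 26 = 43

Answer: 6:37 7:34 8:43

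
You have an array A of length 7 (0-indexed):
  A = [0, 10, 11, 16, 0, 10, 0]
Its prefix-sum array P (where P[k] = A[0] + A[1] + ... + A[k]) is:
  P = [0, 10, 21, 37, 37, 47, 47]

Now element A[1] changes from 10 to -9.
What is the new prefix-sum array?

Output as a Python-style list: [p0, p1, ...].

Answer: [0, -9, 2, 18, 18, 28, 28]

Derivation:
Change: A[1] 10 -> -9, delta = -19
P[k] for k < 1: unchanged (A[1] not included)
P[k] for k >= 1: shift by delta = -19
  P[0] = 0 + 0 = 0
  P[1] = 10 + -19 = -9
  P[2] = 21 + -19 = 2
  P[3] = 37 + -19 = 18
  P[4] = 37 + -19 = 18
  P[5] = 47 + -19 = 28
  P[6] = 47 + -19 = 28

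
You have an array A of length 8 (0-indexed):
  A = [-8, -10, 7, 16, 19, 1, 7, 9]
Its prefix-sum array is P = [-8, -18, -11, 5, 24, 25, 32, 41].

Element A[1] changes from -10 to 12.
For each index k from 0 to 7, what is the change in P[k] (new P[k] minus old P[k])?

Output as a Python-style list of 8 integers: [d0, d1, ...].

Answer: [0, 22, 22, 22, 22, 22, 22, 22]

Derivation:
Element change: A[1] -10 -> 12, delta = 22
For k < 1: P[k] unchanged, delta_P[k] = 0
For k >= 1: P[k] shifts by exactly 22
Delta array: [0, 22, 22, 22, 22, 22, 22, 22]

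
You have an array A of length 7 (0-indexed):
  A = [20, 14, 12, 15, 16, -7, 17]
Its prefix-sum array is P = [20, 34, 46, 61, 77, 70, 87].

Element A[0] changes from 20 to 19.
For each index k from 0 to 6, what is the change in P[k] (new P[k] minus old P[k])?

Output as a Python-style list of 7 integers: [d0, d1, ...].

Element change: A[0] 20 -> 19, delta = -1
For k < 0: P[k] unchanged, delta_P[k] = 0
For k >= 0: P[k] shifts by exactly -1
Delta array: [-1, -1, -1, -1, -1, -1, -1]

Answer: [-1, -1, -1, -1, -1, -1, -1]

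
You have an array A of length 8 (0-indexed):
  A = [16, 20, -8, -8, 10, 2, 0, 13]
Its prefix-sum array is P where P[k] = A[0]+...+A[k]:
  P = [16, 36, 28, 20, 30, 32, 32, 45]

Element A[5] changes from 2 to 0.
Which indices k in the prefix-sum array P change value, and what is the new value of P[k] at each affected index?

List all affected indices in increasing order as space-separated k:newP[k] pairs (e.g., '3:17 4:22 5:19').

P[k] = A[0] + ... + A[k]
P[k] includes A[5] iff k >= 5
Affected indices: 5, 6, ..., 7; delta = -2
  P[5]: 32 + -2 = 30
  P[6]: 32 + -2 = 30
  P[7]: 45 + -2 = 43

Answer: 5:30 6:30 7:43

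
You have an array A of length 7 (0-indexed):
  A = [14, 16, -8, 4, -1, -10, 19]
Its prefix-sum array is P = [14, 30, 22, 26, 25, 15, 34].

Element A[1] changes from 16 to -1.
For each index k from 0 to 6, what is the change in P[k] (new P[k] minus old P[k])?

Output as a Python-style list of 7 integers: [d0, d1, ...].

Element change: A[1] 16 -> -1, delta = -17
For k < 1: P[k] unchanged, delta_P[k] = 0
For k >= 1: P[k] shifts by exactly -17
Delta array: [0, -17, -17, -17, -17, -17, -17]

Answer: [0, -17, -17, -17, -17, -17, -17]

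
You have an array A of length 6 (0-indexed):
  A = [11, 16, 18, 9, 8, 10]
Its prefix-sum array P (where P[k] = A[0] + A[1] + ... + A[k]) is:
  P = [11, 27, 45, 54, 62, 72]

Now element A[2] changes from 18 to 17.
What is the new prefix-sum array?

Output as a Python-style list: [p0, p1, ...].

Change: A[2] 18 -> 17, delta = -1
P[k] for k < 2: unchanged (A[2] not included)
P[k] for k >= 2: shift by delta = -1
  P[0] = 11 + 0 = 11
  P[1] = 27 + 0 = 27
  P[2] = 45 + -1 = 44
  P[3] = 54 + -1 = 53
  P[4] = 62 + -1 = 61
  P[5] = 72 + -1 = 71

Answer: [11, 27, 44, 53, 61, 71]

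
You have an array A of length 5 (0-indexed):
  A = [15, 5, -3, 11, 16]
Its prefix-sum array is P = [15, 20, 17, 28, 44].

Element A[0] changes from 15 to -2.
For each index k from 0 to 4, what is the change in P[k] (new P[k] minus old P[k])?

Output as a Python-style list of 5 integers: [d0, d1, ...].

Answer: [-17, -17, -17, -17, -17]

Derivation:
Element change: A[0] 15 -> -2, delta = -17
For k < 0: P[k] unchanged, delta_P[k] = 0
For k >= 0: P[k] shifts by exactly -17
Delta array: [-17, -17, -17, -17, -17]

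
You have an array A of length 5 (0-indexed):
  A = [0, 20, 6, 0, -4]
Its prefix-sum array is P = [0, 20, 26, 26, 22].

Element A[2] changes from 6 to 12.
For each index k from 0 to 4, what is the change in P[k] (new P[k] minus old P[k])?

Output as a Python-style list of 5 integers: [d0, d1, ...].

Element change: A[2] 6 -> 12, delta = 6
For k < 2: P[k] unchanged, delta_P[k] = 0
For k >= 2: P[k] shifts by exactly 6
Delta array: [0, 0, 6, 6, 6]

Answer: [0, 0, 6, 6, 6]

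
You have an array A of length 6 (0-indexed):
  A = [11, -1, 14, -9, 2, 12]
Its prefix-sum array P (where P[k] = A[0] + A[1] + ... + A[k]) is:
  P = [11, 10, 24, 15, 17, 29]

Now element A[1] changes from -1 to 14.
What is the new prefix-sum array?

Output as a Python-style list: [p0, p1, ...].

Answer: [11, 25, 39, 30, 32, 44]

Derivation:
Change: A[1] -1 -> 14, delta = 15
P[k] for k < 1: unchanged (A[1] not included)
P[k] for k >= 1: shift by delta = 15
  P[0] = 11 + 0 = 11
  P[1] = 10 + 15 = 25
  P[2] = 24 + 15 = 39
  P[3] = 15 + 15 = 30
  P[4] = 17 + 15 = 32
  P[5] = 29 + 15 = 44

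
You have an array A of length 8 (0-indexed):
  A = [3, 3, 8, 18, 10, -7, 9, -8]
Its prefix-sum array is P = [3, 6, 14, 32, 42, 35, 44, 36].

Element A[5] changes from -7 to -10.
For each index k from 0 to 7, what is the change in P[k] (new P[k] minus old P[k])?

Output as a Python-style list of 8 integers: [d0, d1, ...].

Element change: A[5] -7 -> -10, delta = -3
For k < 5: P[k] unchanged, delta_P[k] = 0
For k >= 5: P[k] shifts by exactly -3
Delta array: [0, 0, 0, 0, 0, -3, -3, -3]

Answer: [0, 0, 0, 0, 0, -3, -3, -3]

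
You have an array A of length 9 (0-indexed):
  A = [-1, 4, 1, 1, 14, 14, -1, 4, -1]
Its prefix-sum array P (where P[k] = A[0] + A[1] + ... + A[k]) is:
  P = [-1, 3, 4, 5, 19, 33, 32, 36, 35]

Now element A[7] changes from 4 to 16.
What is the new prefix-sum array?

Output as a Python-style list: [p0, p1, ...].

Change: A[7] 4 -> 16, delta = 12
P[k] for k < 7: unchanged (A[7] not included)
P[k] for k >= 7: shift by delta = 12
  P[0] = -1 + 0 = -1
  P[1] = 3 + 0 = 3
  P[2] = 4 + 0 = 4
  P[3] = 5 + 0 = 5
  P[4] = 19 + 0 = 19
  P[5] = 33 + 0 = 33
  P[6] = 32 + 0 = 32
  P[7] = 36 + 12 = 48
  P[8] = 35 + 12 = 47

Answer: [-1, 3, 4, 5, 19, 33, 32, 48, 47]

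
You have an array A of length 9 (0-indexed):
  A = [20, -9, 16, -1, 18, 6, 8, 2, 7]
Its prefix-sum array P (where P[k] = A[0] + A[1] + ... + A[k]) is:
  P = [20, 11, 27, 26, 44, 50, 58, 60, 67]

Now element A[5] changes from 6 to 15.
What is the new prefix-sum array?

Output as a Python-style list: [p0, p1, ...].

Answer: [20, 11, 27, 26, 44, 59, 67, 69, 76]

Derivation:
Change: A[5] 6 -> 15, delta = 9
P[k] for k < 5: unchanged (A[5] not included)
P[k] for k >= 5: shift by delta = 9
  P[0] = 20 + 0 = 20
  P[1] = 11 + 0 = 11
  P[2] = 27 + 0 = 27
  P[3] = 26 + 0 = 26
  P[4] = 44 + 0 = 44
  P[5] = 50 + 9 = 59
  P[6] = 58 + 9 = 67
  P[7] = 60 + 9 = 69
  P[8] = 67 + 9 = 76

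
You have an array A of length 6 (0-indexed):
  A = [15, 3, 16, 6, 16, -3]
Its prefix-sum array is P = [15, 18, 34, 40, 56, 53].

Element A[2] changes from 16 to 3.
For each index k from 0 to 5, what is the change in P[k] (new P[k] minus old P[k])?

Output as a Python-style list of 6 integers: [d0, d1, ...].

Element change: A[2] 16 -> 3, delta = -13
For k < 2: P[k] unchanged, delta_P[k] = 0
For k >= 2: P[k] shifts by exactly -13
Delta array: [0, 0, -13, -13, -13, -13]

Answer: [0, 0, -13, -13, -13, -13]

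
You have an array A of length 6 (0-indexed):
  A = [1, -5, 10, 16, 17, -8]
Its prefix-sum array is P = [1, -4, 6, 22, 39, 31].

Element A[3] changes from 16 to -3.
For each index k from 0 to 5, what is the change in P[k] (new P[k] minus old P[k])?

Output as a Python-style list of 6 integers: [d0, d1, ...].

Answer: [0, 0, 0, -19, -19, -19]

Derivation:
Element change: A[3] 16 -> -3, delta = -19
For k < 3: P[k] unchanged, delta_P[k] = 0
For k >= 3: P[k] shifts by exactly -19
Delta array: [0, 0, 0, -19, -19, -19]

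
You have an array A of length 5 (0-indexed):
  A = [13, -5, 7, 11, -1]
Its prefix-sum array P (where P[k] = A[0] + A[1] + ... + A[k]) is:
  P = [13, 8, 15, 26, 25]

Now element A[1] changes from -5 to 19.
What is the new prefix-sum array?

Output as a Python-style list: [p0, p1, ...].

Answer: [13, 32, 39, 50, 49]

Derivation:
Change: A[1] -5 -> 19, delta = 24
P[k] for k < 1: unchanged (A[1] not included)
P[k] for k >= 1: shift by delta = 24
  P[0] = 13 + 0 = 13
  P[1] = 8 + 24 = 32
  P[2] = 15 + 24 = 39
  P[3] = 26 + 24 = 50
  P[4] = 25 + 24 = 49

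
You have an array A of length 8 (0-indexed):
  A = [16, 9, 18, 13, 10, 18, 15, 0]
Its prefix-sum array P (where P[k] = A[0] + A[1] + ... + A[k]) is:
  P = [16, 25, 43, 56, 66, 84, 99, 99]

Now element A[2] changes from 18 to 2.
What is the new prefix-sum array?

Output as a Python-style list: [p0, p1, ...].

Change: A[2] 18 -> 2, delta = -16
P[k] for k < 2: unchanged (A[2] not included)
P[k] for k >= 2: shift by delta = -16
  P[0] = 16 + 0 = 16
  P[1] = 25 + 0 = 25
  P[2] = 43 + -16 = 27
  P[3] = 56 + -16 = 40
  P[4] = 66 + -16 = 50
  P[5] = 84 + -16 = 68
  P[6] = 99 + -16 = 83
  P[7] = 99 + -16 = 83

Answer: [16, 25, 27, 40, 50, 68, 83, 83]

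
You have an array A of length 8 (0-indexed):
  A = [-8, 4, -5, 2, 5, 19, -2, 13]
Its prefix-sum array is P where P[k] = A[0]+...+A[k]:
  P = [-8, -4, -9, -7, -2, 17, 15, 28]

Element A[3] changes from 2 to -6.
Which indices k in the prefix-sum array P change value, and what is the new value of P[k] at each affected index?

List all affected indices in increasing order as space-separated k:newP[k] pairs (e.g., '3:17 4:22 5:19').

Answer: 3:-15 4:-10 5:9 6:7 7:20

Derivation:
P[k] = A[0] + ... + A[k]
P[k] includes A[3] iff k >= 3
Affected indices: 3, 4, ..., 7; delta = -8
  P[3]: -7 + -8 = -15
  P[4]: -2 + -8 = -10
  P[5]: 17 + -8 = 9
  P[6]: 15 + -8 = 7
  P[7]: 28 + -8 = 20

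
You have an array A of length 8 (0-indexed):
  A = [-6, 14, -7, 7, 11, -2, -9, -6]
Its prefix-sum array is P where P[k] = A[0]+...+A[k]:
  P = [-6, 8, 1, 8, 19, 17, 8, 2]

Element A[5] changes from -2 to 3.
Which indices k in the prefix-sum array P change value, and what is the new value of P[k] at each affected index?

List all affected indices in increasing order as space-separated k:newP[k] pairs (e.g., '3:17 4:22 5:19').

P[k] = A[0] + ... + A[k]
P[k] includes A[5] iff k >= 5
Affected indices: 5, 6, ..., 7; delta = 5
  P[5]: 17 + 5 = 22
  P[6]: 8 + 5 = 13
  P[7]: 2 + 5 = 7

Answer: 5:22 6:13 7:7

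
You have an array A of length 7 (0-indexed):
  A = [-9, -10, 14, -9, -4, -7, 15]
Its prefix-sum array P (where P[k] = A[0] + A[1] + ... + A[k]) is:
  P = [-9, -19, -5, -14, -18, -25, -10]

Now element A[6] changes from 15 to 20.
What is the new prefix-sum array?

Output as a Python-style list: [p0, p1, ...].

Answer: [-9, -19, -5, -14, -18, -25, -5]

Derivation:
Change: A[6] 15 -> 20, delta = 5
P[k] for k < 6: unchanged (A[6] not included)
P[k] for k >= 6: shift by delta = 5
  P[0] = -9 + 0 = -9
  P[1] = -19 + 0 = -19
  P[2] = -5 + 0 = -5
  P[3] = -14 + 0 = -14
  P[4] = -18 + 0 = -18
  P[5] = -25 + 0 = -25
  P[6] = -10 + 5 = -5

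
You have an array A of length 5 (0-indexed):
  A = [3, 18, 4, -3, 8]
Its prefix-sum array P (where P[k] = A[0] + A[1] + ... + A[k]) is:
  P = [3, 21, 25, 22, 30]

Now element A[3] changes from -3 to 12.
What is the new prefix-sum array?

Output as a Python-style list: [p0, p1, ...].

Answer: [3, 21, 25, 37, 45]

Derivation:
Change: A[3] -3 -> 12, delta = 15
P[k] for k < 3: unchanged (A[3] not included)
P[k] for k >= 3: shift by delta = 15
  P[0] = 3 + 0 = 3
  P[1] = 21 + 0 = 21
  P[2] = 25 + 0 = 25
  P[3] = 22 + 15 = 37
  P[4] = 30 + 15 = 45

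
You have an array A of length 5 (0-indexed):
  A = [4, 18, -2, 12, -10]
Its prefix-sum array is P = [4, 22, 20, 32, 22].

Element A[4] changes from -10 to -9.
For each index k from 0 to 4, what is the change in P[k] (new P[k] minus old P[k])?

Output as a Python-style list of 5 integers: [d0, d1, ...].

Answer: [0, 0, 0, 0, 1]

Derivation:
Element change: A[4] -10 -> -9, delta = 1
For k < 4: P[k] unchanged, delta_P[k] = 0
For k >= 4: P[k] shifts by exactly 1
Delta array: [0, 0, 0, 0, 1]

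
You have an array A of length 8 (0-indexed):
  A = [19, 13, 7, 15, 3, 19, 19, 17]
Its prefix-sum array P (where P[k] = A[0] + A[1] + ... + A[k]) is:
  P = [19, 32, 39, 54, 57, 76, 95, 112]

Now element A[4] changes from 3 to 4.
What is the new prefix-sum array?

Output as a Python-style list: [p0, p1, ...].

Change: A[4] 3 -> 4, delta = 1
P[k] for k < 4: unchanged (A[4] not included)
P[k] for k >= 4: shift by delta = 1
  P[0] = 19 + 0 = 19
  P[1] = 32 + 0 = 32
  P[2] = 39 + 0 = 39
  P[3] = 54 + 0 = 54
  P[4] = 57 + 1 = 58
  P[5] = 76 + 1 = 77
  P[6] = 95 + 1 = 96
  P[7] = 112 + 1 = 113

Answer: [19, 32, 39, 54, 58, 77, 96, 113]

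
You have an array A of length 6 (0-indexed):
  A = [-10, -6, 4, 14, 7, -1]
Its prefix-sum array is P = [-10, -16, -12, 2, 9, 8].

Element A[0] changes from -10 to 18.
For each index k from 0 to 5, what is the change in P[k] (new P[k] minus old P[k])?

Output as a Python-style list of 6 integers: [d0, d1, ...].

Answer: [28, 28, 28, 28, 28, 28]

Derivation:
Element change: A[0] -10 -> 18, delta = 28
For k < 0: P[k] unchanged, delta_P[k] = 0
For k >= 0: P[k] shifts by exactly 28
Delta array: [28, 28, 28, 28, 28, 28]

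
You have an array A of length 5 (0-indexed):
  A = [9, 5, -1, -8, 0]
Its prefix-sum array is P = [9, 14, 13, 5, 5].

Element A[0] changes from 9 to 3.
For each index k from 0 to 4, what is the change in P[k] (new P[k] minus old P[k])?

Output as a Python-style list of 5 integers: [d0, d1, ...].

Answer: [-6, -6, -6, -6, -6]

Derivation:
Element change: A[0] 9 -> 3, delta = -6
For k < 0: P[k] unchanged, delta_P[k] = 0
For k >= 0: P[k] shifts by exactly -6
Delta array: [-6, -6, -6, -6, -6]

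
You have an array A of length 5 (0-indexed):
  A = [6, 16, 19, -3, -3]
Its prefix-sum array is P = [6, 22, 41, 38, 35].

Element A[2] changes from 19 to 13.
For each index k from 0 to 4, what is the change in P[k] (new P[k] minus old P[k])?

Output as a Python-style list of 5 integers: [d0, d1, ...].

Answer: [0, 0, -6, -6, -6]

Derivation:
Element change: A[2] 19 -> 13, delta = -6
For k < 2: P[k] unchanged, delta_P[k] = 0
For k >= 2: P[k] shifts by exactly -6
Delta array: [0, 0, -6, -6, -6]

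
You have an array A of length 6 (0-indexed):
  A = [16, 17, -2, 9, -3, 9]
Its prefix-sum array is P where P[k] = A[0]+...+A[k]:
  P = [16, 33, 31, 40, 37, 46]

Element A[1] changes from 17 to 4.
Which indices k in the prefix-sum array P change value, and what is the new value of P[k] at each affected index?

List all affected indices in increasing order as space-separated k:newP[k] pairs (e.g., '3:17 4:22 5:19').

Answer: 1:20 2:18 3:27 4:24 5:33

Derivation:
P[k] = A[0] + ... + A[k]
P[k] includes A[1] iff k >= 1
Affected indices: 1, 2, ..., 5; delta = -13
  P[1]: 33 + -13 = 20
  P[2]: 31 + -13 = 18
  P[3]: 40 + -13 = 27
  P[4]: 37 + -13 = 24
  P[5]: 46 + -13 = 33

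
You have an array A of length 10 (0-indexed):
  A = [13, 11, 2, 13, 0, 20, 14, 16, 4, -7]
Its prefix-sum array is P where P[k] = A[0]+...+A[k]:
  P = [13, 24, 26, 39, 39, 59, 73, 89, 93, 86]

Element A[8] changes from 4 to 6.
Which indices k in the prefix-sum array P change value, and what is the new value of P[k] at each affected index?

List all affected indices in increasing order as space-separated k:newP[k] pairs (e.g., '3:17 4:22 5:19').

Answer: 8:95 9:88

Derivation:
P[k] = A[0] + ... + A[k]
P[k] includes A[8] iff k >= 8
Affected indices: 8, 9, ..., 9; delta = 2
  P[8]: 93 + 2 = 95
  P[9]: 86 + 2 = 88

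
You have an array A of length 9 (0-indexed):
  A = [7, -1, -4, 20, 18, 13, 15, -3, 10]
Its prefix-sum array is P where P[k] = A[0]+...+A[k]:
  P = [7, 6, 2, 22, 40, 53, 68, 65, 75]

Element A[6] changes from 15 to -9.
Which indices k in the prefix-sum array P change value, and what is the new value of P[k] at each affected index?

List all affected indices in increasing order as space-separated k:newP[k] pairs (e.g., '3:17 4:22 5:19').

P[k] = A[0] + ... + A[k]
P[k] includes A[6] iff k >= 6
Affected indices: 6, 7, ..., 8; delta = -24
  P[6]: 68 + -24 = 44
  P[7]: 65 + -24 = 41
  P[8]: 75 + -24 = 51

Answer: 6:44 7:41 8:51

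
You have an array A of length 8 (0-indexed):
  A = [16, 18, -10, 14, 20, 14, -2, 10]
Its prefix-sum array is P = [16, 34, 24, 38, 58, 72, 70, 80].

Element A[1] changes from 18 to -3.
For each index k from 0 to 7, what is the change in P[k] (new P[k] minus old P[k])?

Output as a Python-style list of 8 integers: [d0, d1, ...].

Element change: A[1] 18 -> -3, delta = -21
For k < 1: P[k] unchanged, delta_P[k] = 0
For k >= 1: P[k] shifts by exactly -21
Delta array: [0, -21, -21, -21, -21, -21, -21, -21]

Answer: [0, -21, -21, -21, -21, -21, -21, -21]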